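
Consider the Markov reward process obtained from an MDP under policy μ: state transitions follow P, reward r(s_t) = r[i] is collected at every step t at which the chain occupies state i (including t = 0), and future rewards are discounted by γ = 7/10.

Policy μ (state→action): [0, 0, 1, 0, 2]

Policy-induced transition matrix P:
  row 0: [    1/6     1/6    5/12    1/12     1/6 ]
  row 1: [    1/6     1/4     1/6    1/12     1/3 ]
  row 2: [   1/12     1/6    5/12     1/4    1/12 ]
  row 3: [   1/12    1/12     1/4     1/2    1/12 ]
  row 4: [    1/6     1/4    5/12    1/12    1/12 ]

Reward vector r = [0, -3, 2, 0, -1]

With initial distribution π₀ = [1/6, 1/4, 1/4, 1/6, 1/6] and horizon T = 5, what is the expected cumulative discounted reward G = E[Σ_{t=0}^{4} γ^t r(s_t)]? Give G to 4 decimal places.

t=0: π = [0.1667, 0.2500, 0.2500, 0.1667, 0.1667], E[r] = -0.4167, γ^t·E[r] = -0.416667, running G = -0.416667
t=1: π = [0.1319, 0.1875, 0.3264, 0.1944, 0.1597], E[r] = -0.0694, γ^t·E[r] = -0.048611, running G = -0.465278
t=2: π = [0.1233, 0.1794, 0.3374, 0.2188, 0.1412], E[r] = -0.0046, γ^t·E[r] = -0.002269, running G = -0.467546
t=3: π = [0.1203, 0.1752, 0.3354, 0.2307, 0.1385], E[r] = 0.0068, γ^t·E[r] = 0.002332, running G = -0.465214
t=4: π = [0.1195, 0.1736, 0.3344, 0.2354, 0.1371], E[r] = 0.0110, γ^t·E[r] = 0.002636, running G = -0.462578

G = -0.4626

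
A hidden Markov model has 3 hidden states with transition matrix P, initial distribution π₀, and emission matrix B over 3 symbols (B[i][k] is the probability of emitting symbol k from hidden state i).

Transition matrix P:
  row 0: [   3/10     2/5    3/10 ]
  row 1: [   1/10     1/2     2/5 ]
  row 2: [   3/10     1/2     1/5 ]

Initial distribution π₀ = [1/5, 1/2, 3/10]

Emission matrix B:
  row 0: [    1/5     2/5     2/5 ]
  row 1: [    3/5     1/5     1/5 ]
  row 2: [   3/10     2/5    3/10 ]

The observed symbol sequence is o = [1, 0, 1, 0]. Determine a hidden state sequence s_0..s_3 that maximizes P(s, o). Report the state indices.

t=0: δ = [8.000e-02, 1.000e-01, 1.200e-01]  (obs o_0=1)
t=1: δ = [7.200e-03, 3.600e-02, 1.200e-02]  ψ = [2, 2, 1]  (obs o_1=0)
t=2: δ = [1.440e-03, 3.600e-03, 5.760e-03]  ψ = [1, 1, 1]  (obs o_2=1)
t=3: δ = [3.456e-04, 1.728e-03, 4.320e-04]  ψ = [2, 2, 1]  (obs o_3=0)
backtrack: best end state = 1; path = [2, 1, 2, 1]

path = [2, 1, 2, 1]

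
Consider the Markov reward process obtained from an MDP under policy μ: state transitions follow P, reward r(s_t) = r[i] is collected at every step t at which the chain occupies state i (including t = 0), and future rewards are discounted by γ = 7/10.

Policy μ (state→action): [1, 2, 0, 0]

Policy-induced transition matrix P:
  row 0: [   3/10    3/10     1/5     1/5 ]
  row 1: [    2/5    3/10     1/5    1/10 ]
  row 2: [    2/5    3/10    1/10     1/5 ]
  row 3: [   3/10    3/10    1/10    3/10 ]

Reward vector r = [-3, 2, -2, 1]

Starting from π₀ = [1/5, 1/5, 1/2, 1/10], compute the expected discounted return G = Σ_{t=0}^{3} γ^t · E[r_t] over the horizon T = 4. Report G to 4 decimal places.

G = -2.0017

t=0: π = [0.2000, 0.2000, 0.5000, 0.1000], E[r] = -1.1000, γ^t·E[r] = -1.100000, running G = -1.100000
t=1: π = [0.3700, 0.3000, 0.1400, 0.1900], E[r] = -0.6000, γ^t·E[r] = -0.420000, running G = -1.520000
t=2: π = [0.3440, 0.3000, 0.1670, 0.1890], E[r] = -0.5770, γ^t·E[r] = -0.282730, running G = -1.802730
t=3: π = [0.3467, 0.3000, 0.1644, 0.1889], E[r] = -0.5800, γ^t·E[r] = -0.198940, running G = -2.001670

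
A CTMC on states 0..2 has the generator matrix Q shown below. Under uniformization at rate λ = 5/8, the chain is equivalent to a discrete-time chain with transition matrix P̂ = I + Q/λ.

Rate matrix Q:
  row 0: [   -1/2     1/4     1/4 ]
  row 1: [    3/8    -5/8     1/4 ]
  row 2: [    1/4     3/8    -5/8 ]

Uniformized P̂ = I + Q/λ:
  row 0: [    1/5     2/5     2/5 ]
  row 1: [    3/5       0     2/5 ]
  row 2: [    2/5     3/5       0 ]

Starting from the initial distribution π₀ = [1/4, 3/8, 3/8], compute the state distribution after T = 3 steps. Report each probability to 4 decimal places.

t=0: π = [0.2500, 0.3750, 0.3750]
t=1: π = [0.4250, 0.3250, 0.2500]
t=2: π = [0.3800, 0.3200, 0.3000]
t=3: π = [0.3880, 0.3320, 0.2800]

π = [0.3880, 0.3320, 0.2800]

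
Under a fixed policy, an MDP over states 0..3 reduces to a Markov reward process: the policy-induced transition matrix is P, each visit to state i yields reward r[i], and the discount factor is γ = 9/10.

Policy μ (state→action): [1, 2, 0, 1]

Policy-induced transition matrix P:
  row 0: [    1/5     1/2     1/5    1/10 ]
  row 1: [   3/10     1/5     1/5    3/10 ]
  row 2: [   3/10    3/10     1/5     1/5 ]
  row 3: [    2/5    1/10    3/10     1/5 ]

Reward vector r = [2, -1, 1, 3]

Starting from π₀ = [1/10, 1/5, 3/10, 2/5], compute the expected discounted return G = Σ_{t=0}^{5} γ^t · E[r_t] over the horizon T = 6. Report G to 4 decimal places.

G = 5.7381

t=0: π = [0.1000, 0.2000, 0.3000, 0.4000], E[r] = 1.5000, γ^t·E[r] = 1.500000, running G = 1.500000
t=1: π = [0.3300, 0.2200, 0.2400, 0.2100], E[r] = 1.3100, γ^t·E[r] = 1.179000, running G = 2.679000
t=2: π = [0.2880, 0.3020, 0.2210, 0.1890], E[r] = 1.0620, γ^t·E[r] = 0.860220, running G = 3.539220
t=3: π = [0.2901, 0.2896, 0.2189, 0.2014], E[r] = 1.1137, γ^t·E[r] = 0.811887, running G = 4.351107
t=4: π = [0.2911, 0.2888, 0.2201, 0.2000], E[r] = 1.1135, γ^t·E[r] = 0.730548, running G = 5.081655
t=5: π = [0.2909, 0.2894, 0.2200, 0.1998], E[r] = 1.1117, γ^t·E[r] = 0.656445, running G = 5.738100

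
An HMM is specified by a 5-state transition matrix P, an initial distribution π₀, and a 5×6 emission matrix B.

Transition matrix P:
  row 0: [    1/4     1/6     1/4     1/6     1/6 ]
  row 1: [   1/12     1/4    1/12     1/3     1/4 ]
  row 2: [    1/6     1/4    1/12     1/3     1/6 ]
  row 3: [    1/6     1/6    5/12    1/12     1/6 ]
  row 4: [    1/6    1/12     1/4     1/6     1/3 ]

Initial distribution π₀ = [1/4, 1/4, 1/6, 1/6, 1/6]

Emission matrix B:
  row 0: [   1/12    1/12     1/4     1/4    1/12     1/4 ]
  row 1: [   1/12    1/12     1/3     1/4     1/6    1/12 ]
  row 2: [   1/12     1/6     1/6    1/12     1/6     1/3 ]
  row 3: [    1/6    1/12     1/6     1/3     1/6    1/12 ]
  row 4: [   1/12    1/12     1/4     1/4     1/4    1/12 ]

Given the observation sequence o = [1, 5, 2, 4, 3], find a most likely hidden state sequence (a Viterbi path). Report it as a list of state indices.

path = [3, 2, 1, 4, 4]

t=0: δ = [2.083e-02, 2.083e-02, 2.778e-02, 1.389e-02, 1.389e-02]  (obs o_0=1)
t=1: δ = [1.302e-03, 5.787e-04, 1.929e-03, 7.716e-04, 4.340e-04]  ψ = [0, 2, 3, 2, 1]  (obs o_1=5)
t=2: δ = [8.138e-05, 1.608e-04, 5.425e-05, 1.072e-04, 8.038e-05]  ψ = [0, 2, 0, 2, 2]  (obs o_2=2)
t=3: δ = [1.695e-06, 6.698e-06, 7.442e-06, 8.931e-06, 1.005e-05]  ψ = [0, 1, 3, 1, 1]  (obs o_3=4)
t=4: δ = [4.186e-07, 4.651e-07, 3.101e-07, 8.269e-07, 8.372e-07]  ψ = [4, 2, 3, 2, 4]  (obs o_4=3)
backtrack: best end state = 4; path = [3, 2, 1, 4, 4]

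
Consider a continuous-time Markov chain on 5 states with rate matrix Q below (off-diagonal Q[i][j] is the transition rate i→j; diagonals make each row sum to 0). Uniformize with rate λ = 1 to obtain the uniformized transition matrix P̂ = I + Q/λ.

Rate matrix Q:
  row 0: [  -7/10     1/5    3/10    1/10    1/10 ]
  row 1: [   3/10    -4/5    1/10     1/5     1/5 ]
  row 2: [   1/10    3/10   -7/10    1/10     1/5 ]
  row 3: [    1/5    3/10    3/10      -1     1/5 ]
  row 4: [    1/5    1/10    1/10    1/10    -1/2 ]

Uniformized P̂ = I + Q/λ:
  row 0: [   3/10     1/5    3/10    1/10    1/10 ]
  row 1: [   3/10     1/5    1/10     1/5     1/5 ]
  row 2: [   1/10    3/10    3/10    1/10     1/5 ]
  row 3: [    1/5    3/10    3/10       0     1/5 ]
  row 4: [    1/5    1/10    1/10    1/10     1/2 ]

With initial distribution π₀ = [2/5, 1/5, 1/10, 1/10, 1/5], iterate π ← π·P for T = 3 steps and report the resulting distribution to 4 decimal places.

π = [0.2218, 0.2084, 0.2096, 0.1102, 0.2500]

t=0: π = [0.4000, 0.2000, 0.1000, 0.1000, 0.2000]
t=1: π = [0.2500, 0.2000, 0.2200, 0.1100, 0.2200]
t=2: π = [0.2230, 0.2110, 0.2160, 0.1090, 0.2410]
t=3: π = [0.2218, 0.2084, 0.2096, 0.1102, 0.2500]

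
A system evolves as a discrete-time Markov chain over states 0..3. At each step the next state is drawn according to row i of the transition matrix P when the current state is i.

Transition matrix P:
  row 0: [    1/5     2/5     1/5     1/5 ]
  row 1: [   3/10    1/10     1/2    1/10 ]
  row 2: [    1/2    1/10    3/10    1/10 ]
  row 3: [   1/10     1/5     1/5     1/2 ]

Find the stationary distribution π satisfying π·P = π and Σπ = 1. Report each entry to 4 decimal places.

π = [0.2867, 0.2075, 0.2914, 0.2145]

Balance equations π_j = Σ_i π_i·P[i][j]:
  π_0 = 1/5·π_0 + 3/10·π_1 + 1/2·π_2 + 1/10·π_3
  π_1 = 2/5·π_0 + 1/10·π_1 + 1/10·π_2 + 1/5·π_3
  π_2 = 1/5·π_0 + 1/2·π_1 + 3/10·π_2 + 1/5·π_3
  normalize: π_0 + π_1 + π_2 + π_3 = 1
Solving the linear system gives exactly π = [41/143, 89/429, 125/429, 92/429].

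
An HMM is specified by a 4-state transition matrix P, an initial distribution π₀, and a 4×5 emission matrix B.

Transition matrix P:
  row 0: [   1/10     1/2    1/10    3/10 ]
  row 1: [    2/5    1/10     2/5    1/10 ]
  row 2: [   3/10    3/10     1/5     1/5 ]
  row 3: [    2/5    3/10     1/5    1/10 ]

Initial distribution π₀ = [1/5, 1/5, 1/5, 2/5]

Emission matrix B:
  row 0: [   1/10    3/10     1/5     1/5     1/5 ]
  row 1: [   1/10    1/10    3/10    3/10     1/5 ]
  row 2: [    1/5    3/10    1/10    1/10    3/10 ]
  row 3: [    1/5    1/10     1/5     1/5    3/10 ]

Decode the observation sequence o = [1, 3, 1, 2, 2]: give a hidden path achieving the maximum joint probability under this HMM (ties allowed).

t=0: δ = [6.000e-02, 2.000e-02, 6.000e-02, 4.000e-02]  (obs o_0=1)
t=1: δ = [3.600e-03, 9.000e-03, 1.200e-03, 3.600e-03]  ψ = [2, 0, 2, 0]  (obs o_1=3)
t=2: δ = [1.080e-03, 1.800e-04, 1.080e-03, 1.080e-04]  ψ = [1, 0, 1, 0]  (obs o_2=1)
t=3: δ = [6.480e-05, 1.620e-04, 2.160e-05, 6.480e-05]  ψ = [2, 0, 2, 0]  (obs o_3=2)
t=4: δ = [1.296e-05, 9.720e-06, 6.480e-06, 3.888e-06]  ψ = [1, 0, 1, 0]  (obs o_4=2)
backtrack: best end state = 0; path = [0, 1, 0, 1, 0]

path = [0, 1, 0, 1, 0]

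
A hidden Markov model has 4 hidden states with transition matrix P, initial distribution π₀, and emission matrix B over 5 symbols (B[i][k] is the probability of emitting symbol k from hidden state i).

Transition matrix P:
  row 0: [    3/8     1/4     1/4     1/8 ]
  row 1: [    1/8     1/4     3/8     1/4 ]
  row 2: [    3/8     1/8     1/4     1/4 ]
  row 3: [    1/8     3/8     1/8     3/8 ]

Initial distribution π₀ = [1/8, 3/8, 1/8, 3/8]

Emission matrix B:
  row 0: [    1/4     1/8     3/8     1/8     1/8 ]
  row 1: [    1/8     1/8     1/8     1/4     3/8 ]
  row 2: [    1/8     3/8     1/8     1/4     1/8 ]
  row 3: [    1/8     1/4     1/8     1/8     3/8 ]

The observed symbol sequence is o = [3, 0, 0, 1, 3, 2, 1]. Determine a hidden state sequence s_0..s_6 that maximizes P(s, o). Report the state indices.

path = [1, 2, 0, 2, 2, 0, 2]

t=0: δ = [1.562e-02, 9.375e-02, 3.125e-02, 4.688e-02]  (obs o_0=3)
t=1: δ = [2.930e-03, 2.930e-03, 4.395e-03, 2.930e-03]  ψ = [1, 1, 1, 1]  (obs o_1=0)
t=2: δ = [4.120e-04, 1.373e-04, 1.373e-04, 1.373e-04]  ψ = [2, 3, 1, 2]  (obs o_2=0)
t=3: δ = [1.931e-05, 1.287e-05, 3.862e-05, 1.287e-05]  ψ = [0, 0, 0, 0]  (obs o_3=1)
t=4: δ = [1.810e-06, 1.207e-06, 2.414e-06, 1.207e-06]  ψ = [2, 0, 2, 2]  (obs o_4=3)
t=5: δ = [3.395e-07, 5.658e-08, 7.544e-08, 7.544e-08]  ψ = [2, 0, 2, 2]  (obs o_5=2)
t=6: δ = [1.591e-08, 1.061e-08, 3.183e-08, 1.061e-08]  ψ = [0, 0, 0, 0]  (obs o_6=1)
backtrack: best end state = 2; path = [1, 2, 0, 2, 2, 0, 2]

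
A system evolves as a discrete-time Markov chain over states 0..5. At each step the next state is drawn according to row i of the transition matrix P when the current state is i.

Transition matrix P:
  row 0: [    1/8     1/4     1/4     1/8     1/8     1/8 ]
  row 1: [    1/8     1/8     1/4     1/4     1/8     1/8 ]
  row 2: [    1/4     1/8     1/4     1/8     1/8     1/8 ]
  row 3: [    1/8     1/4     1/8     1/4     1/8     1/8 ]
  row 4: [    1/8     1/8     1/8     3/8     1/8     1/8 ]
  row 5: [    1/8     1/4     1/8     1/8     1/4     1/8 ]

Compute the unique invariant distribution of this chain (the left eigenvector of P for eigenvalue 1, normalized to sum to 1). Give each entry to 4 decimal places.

Balance equations π_j = Σ_i π_i·P[i][j]:
  π_0 = 1/8·π_0 + 1/8·π_1 + 1/4·π_2 + 1/8·π_3 + 1/8·π_4 + 1/8·π_5
  π_1 = 1/4·π_0 + 1/8·π_1 + 1/8·π_2 + 1/4·π_3 + 1/8·π_4 + 1/4·π_5
  π_2 = 1/4·π_0 + 1/4·π_1 + 1/4·π_2 + 1/8·π_3 + 1/8·π_4 + 1/8·π_5
  π_3 = 1/8·π_0 + 1/4·π_1 + 1/8·π_2 + 1/4·π_3 + 3/8·π_4 + 1/8·π_5
  π_4 = 1/8·π_0 + 1/8·π_1 + 1/8·π_2 + 1/8·π_3 + 1/8·π_4 + 1/4·π_5
  normalize: π_0 + π_1 + π_2 + π_3 + π_4 + π_5 = 1
Solving the linear system gives exactly π = [4791/32192, 5969/32192, 767/4024, 6745/32192, 9/64, 1/8].

π = [0.1488, 0.1854, 0.1906, 0.2095, 0.1406, 0.1250]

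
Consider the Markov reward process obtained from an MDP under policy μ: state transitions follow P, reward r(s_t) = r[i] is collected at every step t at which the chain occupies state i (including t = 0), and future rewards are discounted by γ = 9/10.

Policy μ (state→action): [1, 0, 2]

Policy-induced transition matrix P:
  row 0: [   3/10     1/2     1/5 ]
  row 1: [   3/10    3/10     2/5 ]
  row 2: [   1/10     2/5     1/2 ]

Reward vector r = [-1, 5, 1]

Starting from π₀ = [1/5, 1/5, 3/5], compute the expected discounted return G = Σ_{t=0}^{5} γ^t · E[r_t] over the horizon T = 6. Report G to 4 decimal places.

G = 9.2392

t=0: π = [0.2000, 0.2000, 0.6000], E[r] = 1.4000, γ^t·E[r] = 1.400000, running G = 1.400000
t=1: π = [0.1800, 0.4000, 0.4200], E[r] = 2.2400, γ^t·E[r] = 2.016000, running G = 3.416000
t=2: π = [0.2160, 0.3780, 0.4060], E[r] = 2.0800, γ^t·E[r] = 1.684800, running G = 5.100800
t=3: π = [0.2188, 0.3838, 0.3974], E[r] = 2.0976, γ^t·E[r] = 1.529150, running G = 6.629950
t=4: π = [0.2205, 0.3835, 0.3960], E[r] = 2.0930, γ^t·E[r] = 1.373191, running G = 8.003141
t=5: π = [0.2208, 0.3837, 0.3955], E[r] = 2.0932, γ^t·E[r] = 1.236014, running G = 9.239155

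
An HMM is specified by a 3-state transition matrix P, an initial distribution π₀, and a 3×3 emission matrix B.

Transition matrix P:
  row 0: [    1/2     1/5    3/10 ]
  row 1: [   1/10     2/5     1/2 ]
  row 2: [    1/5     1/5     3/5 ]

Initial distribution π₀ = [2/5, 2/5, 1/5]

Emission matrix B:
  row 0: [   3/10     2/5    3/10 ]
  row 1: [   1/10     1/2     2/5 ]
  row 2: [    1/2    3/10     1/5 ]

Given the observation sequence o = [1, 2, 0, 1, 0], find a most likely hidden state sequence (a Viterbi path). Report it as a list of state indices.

t=0: δ = [1.600e-01, 2.000e-01, 6.000e-02]  (obs o_0=1)
t=1: δ = [2.400e-02, 3.200e-02, 2.000e-02]  ψ = [0, 1, 1]  (obs o_1=2)
t=2: δ = [3.600e-03, 1.280e-03, 8.000e-03]  ψ = [0, 1, 1]  (obs o_2=0)
t=3: δ = [7.200e-04, 8.000e-04, 1.440e-03]  ψ = [0, 2, 2]  (obs o_3=1)
t=4: δ = [1.080e-04, 3.200e-05, 4.320e-04]  ψ = [0, 1, 2]  (obs o_4=0)
backtrack: best end state = 2; path = [1, 1, 2, 2, 2]

path = [1, 1, 2, 2, 2]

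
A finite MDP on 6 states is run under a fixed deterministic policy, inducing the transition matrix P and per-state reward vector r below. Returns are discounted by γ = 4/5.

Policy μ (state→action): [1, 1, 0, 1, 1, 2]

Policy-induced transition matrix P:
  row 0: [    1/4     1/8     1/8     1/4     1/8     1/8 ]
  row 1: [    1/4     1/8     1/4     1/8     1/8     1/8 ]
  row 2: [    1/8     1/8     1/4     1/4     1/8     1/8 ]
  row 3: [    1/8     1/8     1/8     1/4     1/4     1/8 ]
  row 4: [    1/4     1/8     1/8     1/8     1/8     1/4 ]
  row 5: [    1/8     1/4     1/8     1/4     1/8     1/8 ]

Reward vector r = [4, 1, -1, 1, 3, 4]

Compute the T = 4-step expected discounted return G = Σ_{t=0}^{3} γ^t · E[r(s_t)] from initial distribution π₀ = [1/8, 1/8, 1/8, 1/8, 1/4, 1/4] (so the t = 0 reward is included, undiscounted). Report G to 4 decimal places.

t=0: π = [0.1250, 0.1250, 0.1250, 0.1250, 0.2500, 0.2500], E[r] = 2.3750, γ^t·E[r] = 2.375000, running G = 2.375000
t=1: π = [0.1875, 0.1563, 0.1563, 0.2031, 0.1406, 0.1563], E[r] = 2.0000, γ^t·E[r] = 1.600000, running G = 3.975000
t=2: π = [0.1855, 0.1445, 0.1641, 0.2129, 0.1504, 0.1426], E[r] = 1.9570, γ^t·E[r] = 1.252500, running G = 5.227500
t=3: π = [0.1851, 0.1428, 0.1636, 0.2131, 0.1516, 0.1438], E[r] = 1.9626, γ^t·E[r] = 1.004875, running G = 6.232375

G = 6.2324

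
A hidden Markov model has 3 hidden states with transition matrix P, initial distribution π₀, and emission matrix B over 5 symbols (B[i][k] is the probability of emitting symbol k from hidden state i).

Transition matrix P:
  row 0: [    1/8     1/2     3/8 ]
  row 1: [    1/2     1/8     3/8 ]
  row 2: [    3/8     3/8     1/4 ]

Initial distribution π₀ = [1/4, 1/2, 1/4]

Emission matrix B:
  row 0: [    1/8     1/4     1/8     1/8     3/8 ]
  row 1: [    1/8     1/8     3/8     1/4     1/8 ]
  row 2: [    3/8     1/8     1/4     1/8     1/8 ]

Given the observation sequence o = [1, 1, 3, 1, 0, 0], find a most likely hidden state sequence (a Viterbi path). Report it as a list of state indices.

t=0: δ = [6.250e-02, 6.250e-02, 3.125e-02]  (obs o_0=1)
t=1: δ = [7.812e-03, 3.906e-03, 2.930e-03]  ψ = [1, 0, 0]  (obs o_1=1)
t=2: δ = [2.441e-04, 9.766e-04, 3.662e-04]  ψ = [1, 0, 0]  (obs o_2=3)
t=3: δ = [1.221e-04, 1.717e-05, 4.578e-05]  ψ = [1, 2, 1]  (obs o_3=1)
t=4: δ = [2.146e-06, 7.629e-06, 1.717e-05]  ψ = [2, 0, 0]  (obs o_4=0)
t=5: δ = [8.047e-07, 8.047e-07, 1.609e-06]  ψ = [2, 2, 2]  (obs o_5=0)
backtrack: best end state = 2; path = [1, 0, 1, 0, 2, 2]

path = [1, 0, 1, 0, 2, 2]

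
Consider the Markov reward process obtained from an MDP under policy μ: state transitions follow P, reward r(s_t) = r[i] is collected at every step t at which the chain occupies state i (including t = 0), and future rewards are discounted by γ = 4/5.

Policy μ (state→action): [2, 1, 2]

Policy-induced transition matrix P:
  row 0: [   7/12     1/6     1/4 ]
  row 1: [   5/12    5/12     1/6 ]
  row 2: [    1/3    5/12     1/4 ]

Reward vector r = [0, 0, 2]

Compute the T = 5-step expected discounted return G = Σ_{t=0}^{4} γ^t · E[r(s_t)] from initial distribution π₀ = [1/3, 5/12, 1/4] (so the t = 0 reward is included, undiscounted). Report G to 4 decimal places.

t=0: π = [0.3333, 0.4167, 0.2500], E[r] = 0.5000, γ^t·E[r] = 0.500000, running G = 0.500000
t=1: π = [0.4514, 0.3333, 0.2153], E[r] = 0.4306, γ^t·E[r] = 0.344444, running G = 0.844444
t=2: π = [0.4740, 0.3038, 0.2222], E[r] = 0.4444, γ^t·E[r] = 0.284444, running G = 1.128889
t=3: π = [0.4771, 0.2982, 0.2247], E[r] = 0.4494, γ^t·E[r] = 0.230074, running G = 1.358963
t=4: π = [0.4775, 0.2974, 0.2252], E[r] = 0.4503, γ^t·E[r] = 0.184444, running G = 1.543407

G = 1.5434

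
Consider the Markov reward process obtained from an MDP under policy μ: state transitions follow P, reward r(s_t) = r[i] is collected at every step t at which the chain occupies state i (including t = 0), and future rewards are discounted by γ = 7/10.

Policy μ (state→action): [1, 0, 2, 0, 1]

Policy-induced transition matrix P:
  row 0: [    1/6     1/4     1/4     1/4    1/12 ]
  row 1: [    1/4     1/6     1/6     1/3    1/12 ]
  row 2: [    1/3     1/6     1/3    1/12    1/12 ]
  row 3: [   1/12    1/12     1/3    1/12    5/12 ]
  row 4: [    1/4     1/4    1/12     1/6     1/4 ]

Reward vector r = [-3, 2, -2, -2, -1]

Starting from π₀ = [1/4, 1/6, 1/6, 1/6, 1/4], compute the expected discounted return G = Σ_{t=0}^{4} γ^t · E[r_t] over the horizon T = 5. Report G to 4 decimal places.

G = -3.6179

t=0: π = [0.2500, 0.1667, 0.1667, 0.1667, 0.2500], E[r] = -1.3333, γ^t·E[r] = -1.333333, running G = -1.333333
t=1: π = [0.2153, 0.1944, 0.2222, 0.1875, 0.1806], E[r] = -1.2569, γ^t·E[r] = -0.879861, running G = -2.213194
t=2: π = [0.2193, 0.1840, 0.2378, 0.1829, 0.1759], E[r] = -1.3073, γ^t·E[r] = -0.640573, running G = -2.853767
t=3: π = [0.2211, 0.1844, 0.2404, 0.1806, 0.1736], E[r] = -1.3100, γ^t·E[r] = -0.449327, running G = -3.303095
t=4: π = [0.2215, 0.1845, 0.2408, 0.1807, 0.1725], E[r] = -1.3110, γ^t·E[r] = -0.314777, running G = -3.617872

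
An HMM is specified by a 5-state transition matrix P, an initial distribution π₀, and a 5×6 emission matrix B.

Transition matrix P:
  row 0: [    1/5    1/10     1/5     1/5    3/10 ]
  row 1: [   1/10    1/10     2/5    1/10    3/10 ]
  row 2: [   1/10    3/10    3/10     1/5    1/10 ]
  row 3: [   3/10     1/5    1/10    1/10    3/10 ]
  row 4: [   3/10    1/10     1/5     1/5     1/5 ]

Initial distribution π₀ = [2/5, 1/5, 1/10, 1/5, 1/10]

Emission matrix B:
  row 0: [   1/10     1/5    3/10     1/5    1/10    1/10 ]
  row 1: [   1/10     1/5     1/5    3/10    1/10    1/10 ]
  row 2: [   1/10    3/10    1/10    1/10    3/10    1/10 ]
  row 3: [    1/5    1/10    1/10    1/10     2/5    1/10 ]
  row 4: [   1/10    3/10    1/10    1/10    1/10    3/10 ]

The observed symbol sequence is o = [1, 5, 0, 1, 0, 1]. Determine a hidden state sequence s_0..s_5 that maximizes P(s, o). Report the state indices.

t=0: δ = [8.000e-02, 4.000e-02, 3.000e-02, 2.000e-02, 3.000e-02]  (obs o_0=1)
t=1: δ = [1.600e-03, 9.000e-04, 1.600e-03, 1.600e-03, 7.200e-03]  ψ = [0, 2, 0, 0, 0]  (obs o_1=5)
t=2: δ = [2.160e-04, 7.200e-05, 1.440e-04, 2.880e-04, 1.440e-04]  ψ = [4, 4, 4, 4, 4]  (obs o_2=0)
t=3: δ = [1.728e-05, 1.152e-05, 1.296e-05, 4.320e-06, 2.592e-05]  ψ = [3, 3, 0, 0, 3]  (obs o_3=1)
t=4: δ = [7.776e-07, 3.888e-07, 5.184e-07, 1.037e-06, 5.184e-07]  ψ = [4, 2, 4, 4, 0]  (obs o_4=0)
t=5: δ = [6.221e-08, 4.147e-08, 4.666e-08, 1.555e-08, 9.331e-08]  ψ = [3, 3, 0, 0, 3]  (obs o_5=1)
backtrack: best end state = 4; path = [0, 4, 3, 4, 3, 4]

path = [0, 4, 3, 4, 3, 4]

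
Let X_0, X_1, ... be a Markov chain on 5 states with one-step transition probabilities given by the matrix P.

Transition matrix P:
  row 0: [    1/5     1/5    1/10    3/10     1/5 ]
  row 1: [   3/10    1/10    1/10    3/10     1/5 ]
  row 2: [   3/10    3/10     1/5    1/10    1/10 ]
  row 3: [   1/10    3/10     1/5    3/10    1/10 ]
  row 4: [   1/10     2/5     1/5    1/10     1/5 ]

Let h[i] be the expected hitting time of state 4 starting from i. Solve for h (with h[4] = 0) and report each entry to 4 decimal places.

h = [6.3014, 6.3014, 6.8493, 6.9863, 0.0000]

First-step conditioning: h[4] = 0; for i ≠ 4, h[i] = 1 + Σ_k P[i][k]·h[k].
  h[0] = 1 + 1/5·h[0] + 1/5·h[1] + 1/10·h[2] + 3/10·h[3]
  h[1] = 1 + 3/10·h[0] + 1/10·h[1] + 1/10·h[2] + 3/10·h[3]
  h[2] = 1 + 3/10·h[0] + 3/10·h[1] + 1/5·h[2] + 1/10·h[3]
  h[3] = 1 + 1/10·h[0] + 3/10·h[1] + 1/5·h[2] + 3/10·h[3]
Solving the 4×4 linear system over states ≠ 4 gives exactly h = [460/73, 460/73, 500/73, 510/73, 0] (h[4] = 0 is the target).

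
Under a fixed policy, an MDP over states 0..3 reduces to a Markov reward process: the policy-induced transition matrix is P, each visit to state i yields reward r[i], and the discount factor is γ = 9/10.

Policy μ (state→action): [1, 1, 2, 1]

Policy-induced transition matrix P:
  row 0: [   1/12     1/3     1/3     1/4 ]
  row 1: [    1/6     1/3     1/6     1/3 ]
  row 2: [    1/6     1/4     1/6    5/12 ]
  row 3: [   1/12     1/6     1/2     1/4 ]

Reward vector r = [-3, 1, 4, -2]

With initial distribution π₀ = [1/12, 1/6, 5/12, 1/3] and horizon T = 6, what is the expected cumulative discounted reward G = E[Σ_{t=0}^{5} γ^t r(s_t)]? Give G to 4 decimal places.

G = 2.3793

t=0: π = [0.0833, 0.1667, 0.4167, 0.3333], E[r] = 0.9167, γ^t·E[r] = 0.916667, running G = 0.916667
t=1: π = [0.1319, 0.2431, 0.2917, 0.3333], E[r] = 0.3472, γ^t·E[r] = 0.312500, running G = 1.229167
t=2: π = [0.1279, 0.2535, 0.2998, 0.3189], E[r] = 0.4311, γ^t·E[r] = 0.349219, running G = 1.578385
t=3: π = [0.1294, 0.2552, 0.2943, 0.3211], E[r] = 0.4018, γ^t·E[r] = 0.292922, running G = 1.871307
t=4: π = [0.1291, 0.2553, 0.2953, 0.3203], E[r] = 0.4084, γ^t·E[r] = 0.267933, running G = 2.139240
t=5: π = [0.1292, 0.2553, 0.2950, 0.3205], E[r] = 0.4066, γ^t·E[r] = 0.240070, running G = 2.379311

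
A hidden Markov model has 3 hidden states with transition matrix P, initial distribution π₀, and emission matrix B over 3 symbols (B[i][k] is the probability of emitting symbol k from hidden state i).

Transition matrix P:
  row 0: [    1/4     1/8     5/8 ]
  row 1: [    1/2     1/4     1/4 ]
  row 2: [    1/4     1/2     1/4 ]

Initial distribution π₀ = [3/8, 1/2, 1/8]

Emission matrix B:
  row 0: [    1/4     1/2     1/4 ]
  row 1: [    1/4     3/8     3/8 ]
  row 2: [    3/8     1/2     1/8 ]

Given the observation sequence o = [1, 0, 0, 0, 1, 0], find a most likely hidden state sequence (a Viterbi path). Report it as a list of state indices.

path = [1, 0, 2, 1, 0, 2]

t=0: δ = [1.875e-01, 1.875e-01, 6.250e-02]  (obs o_0=1)
t=1: δ = [2.344e-02, 1.172e-02, 4.395e-02]  ψ = [1, 1, 0]  (obs o_1=0)
t=2: δ = [2.747e-03, 5.493e-03, 5.493e-03]  ψ = [2, 2, 0]  (obs o_2=0)
t=3: δ = [6.866e-04, 6.866e-04, 6.437e-04]  ψ = [1, 2, 0]  (obs o_3=0)
t=4: δ = [1.717e-04, 1.207e-04, 2.146e-04]  ψ = [1, 2, 0]  (obs o_4=1)
t=5: δ = [1.509e-05, 2.682e-05, 4.023e-05]  ψ = [1, 2, 0]  (obs o_5=0)
backtrack: best end state = 2; path = [1, 0, 2, 1, 0, 2]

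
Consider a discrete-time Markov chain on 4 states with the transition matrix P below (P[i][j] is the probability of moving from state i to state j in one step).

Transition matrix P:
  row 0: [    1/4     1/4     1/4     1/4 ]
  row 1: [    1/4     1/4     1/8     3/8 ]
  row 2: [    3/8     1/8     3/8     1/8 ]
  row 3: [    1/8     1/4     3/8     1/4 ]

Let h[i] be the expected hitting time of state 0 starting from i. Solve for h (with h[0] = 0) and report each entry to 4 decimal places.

h = [0.0000, 4.0348, 3.2696, 4.3130]

First-step conditioning: h[0] = 0; for i ≠ 0, h[i] = 1 + Σ_k P[i][k]·h[k].
  h[1] = 1 + 1/4·h[1] + 1/8·h[2] + 3/8·h[3]
  h[2] = 1 + 1/8·h[1] + 3/8·h[2] + 1/8·h[3]
  h[3] = 1 + 1/4·h[1] + 3/8·h[2] + 1/4·h[3]
Solving the 3×3 linear system over states ≠ 0 gives exactly h = [0, 464/115, 376/115, 496/115] (h[0] = 0 is the target).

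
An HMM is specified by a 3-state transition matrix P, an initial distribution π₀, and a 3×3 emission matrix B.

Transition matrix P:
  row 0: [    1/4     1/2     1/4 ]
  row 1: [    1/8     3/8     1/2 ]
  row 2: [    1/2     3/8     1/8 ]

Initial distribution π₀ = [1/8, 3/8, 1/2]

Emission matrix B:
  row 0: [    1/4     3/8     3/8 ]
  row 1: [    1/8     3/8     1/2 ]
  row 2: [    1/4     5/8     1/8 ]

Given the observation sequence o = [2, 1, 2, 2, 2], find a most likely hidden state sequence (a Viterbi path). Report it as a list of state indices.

path = [1, 2, 0, 1, 1]

t=0: δ = [4.688e-02, 1.875e-01, 6.250e-02]  (obs o_0=2)
t=1: δ = [1.172e-02, 2.637e-02, 5.859e-02]  ψ = [2, 1, 1]  (obs o_1=1)
t=2: δ = [1.099e-02, 1.099e-02, 1.648e-03]  ψ = [2, 2, 1]  (obs o_2=2)
t=3: δ = [1.030e-03, 2.747e-03, 6.866e-04]  ψ = [0, 0, 1]  (obs o_3=2)
t=4: δ = [1.287e-04, 5.150e-04, 1.717e-04]  ψ = [1, 1, 1]  (obs o_4=2)
backtrack: best end state = 1; path = [1, 2, 0, 1, 1]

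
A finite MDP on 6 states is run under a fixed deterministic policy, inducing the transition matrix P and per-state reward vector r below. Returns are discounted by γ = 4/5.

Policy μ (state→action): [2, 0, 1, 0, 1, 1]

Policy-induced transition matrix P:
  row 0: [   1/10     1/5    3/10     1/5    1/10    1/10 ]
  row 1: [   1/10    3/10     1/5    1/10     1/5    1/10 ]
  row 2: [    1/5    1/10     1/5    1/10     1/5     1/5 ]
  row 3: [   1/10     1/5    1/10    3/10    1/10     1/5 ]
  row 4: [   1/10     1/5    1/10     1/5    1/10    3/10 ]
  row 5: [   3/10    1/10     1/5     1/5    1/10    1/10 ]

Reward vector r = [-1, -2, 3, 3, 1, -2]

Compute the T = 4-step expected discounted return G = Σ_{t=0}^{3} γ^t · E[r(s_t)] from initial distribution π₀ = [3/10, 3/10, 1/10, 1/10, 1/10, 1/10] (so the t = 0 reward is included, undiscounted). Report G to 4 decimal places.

G = 0.3856

t=0: π = [0.3000, 0.3000, 0.1000, 0.1000, 0.1000, 0.1000], E[r] = -0.4000, γ^t·E[r] = -0.400000, running G = -0.400000
t=1: π = [0.1300, 0.2100, 0.2100, 0.1700, 0.1400, 0.1400], E[r] = 0.4500, γ^t·E[r] = 0.360000, running G = -0.040000
t=2: π = [0.1490, 0.1860, 0.1820, 0.1750, 0.1420, 0.1660], E[r] = 0.3600, γ^t·E[r] = 0.230400, running G = 0.190400
t=3: π = [0.1514, 0.1838, 0.1832, 0.1807, 0.1368, 0.1641], E[r] = 0.3813, γ^t·E[r] = 0.195226, running G = 0.385626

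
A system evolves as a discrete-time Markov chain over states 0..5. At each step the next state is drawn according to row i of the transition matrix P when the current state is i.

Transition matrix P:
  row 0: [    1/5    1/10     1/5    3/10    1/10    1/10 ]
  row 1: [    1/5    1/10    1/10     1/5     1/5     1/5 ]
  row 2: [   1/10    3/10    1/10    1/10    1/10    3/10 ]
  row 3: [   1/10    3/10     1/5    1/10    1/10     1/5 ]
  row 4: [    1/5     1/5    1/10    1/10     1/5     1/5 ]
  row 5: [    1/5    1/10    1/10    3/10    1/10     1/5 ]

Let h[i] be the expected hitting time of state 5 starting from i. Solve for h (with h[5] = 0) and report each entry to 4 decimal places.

First-step conditioning: h[5] = 0; for i ≠ 5, h[i] = 1 + Σ_k P[i][k]·h[k].
  h[0] = 1 + 1/5·h[0] + 1/10·h[1] + 1/5·h[2] + 3/10·h[3] + 1/10·h[4]
  h[1] = 1 + 1/5·h[0] + 1/10·h[1] + 1/10·h[2] + 1/5·h[3] + 1/5·h[4]
  h[2] = 1 + 1/10·h[0] + 3/10·h[1] + 1/10·h[2] + 1/10·h[3] + 1/10·h[4]
  h[3] = 1 + 1/10·h[0] + 3/10·h[1] + 1/5·h[2] + 1/10·h[3] + 1/10·h[4]
  h[4] = 1 + 1/5·h[0] + 1/5·h[1] + 1/10·h[2] + 1/10·h[3] + 1/5·h[4]
Solving the 5×5 linear system over states ≠ 5 gives exactly h = [4876/881, 22422/4405, 4004/881, 22022/4405, 22462/4405, 0] (h[5] = 0 is the target).

h = [5.5346, 5.0901, 4.5448, 4.9993, 5.0992, 0.0000]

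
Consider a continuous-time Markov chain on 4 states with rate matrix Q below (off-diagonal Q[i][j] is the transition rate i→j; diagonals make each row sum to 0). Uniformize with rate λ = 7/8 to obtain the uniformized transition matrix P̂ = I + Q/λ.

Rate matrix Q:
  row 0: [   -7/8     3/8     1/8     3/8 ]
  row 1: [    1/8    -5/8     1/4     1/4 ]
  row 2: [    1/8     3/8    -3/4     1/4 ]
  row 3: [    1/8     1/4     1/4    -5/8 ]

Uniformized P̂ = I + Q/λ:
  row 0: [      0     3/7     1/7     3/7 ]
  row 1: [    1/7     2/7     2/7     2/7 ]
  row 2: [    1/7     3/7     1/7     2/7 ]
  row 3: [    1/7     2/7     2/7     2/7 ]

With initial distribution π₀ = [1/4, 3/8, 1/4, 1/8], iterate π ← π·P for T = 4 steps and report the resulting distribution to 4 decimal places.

π = [0.1251, 0.3368, 0.2346, 0.3035]

t=0: π = [0.2500, 0.3750, 0.2500, 0.1250]
t=1: π = [0.1071, 0.3571, 0.2143, 0.3214]
t=2: π = [0.1276, 0.3316, 0.2398, 0.3010]
t=3: π = [0.1246, 0.3382, 0.2332, 0.3039]
t=4: π = [0.1251, 0.3368, 0.2346, 0.3035]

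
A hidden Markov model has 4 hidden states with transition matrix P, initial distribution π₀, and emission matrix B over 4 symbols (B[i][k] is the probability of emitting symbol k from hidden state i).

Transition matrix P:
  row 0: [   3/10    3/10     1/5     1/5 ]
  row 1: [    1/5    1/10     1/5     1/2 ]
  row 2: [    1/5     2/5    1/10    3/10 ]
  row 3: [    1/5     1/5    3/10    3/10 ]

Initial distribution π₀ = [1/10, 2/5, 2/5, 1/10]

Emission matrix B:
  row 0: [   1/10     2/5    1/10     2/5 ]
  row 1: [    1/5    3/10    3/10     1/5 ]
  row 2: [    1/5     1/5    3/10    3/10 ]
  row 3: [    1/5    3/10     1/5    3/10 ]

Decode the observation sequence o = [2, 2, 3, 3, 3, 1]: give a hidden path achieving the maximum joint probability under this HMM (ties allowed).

path = [2, 1, 3, 0, 0, 0]

t=0: δ = [1.000e-02, 1.200e-01, 1.200e-01, 2.000e-02]  (obs o_0=2)
t=1: δ = [2.400e-03, 1.440e-02, 7.200e-03, 1.200e-02]  ψ = [1, 2, 1, 1]  (obs o_1=2)
t=2: δ = [1.152e-03, 5.760e-04, 1.080e-03, 2.160e-03]  ψ = [1, 2, 3, 1]  (obs o_2=3)
t=3: δ = [1.728e-04, 8.640e-05, 1.944e-04, 1.944e-04]  ψ = [3, 2, 3, 3]  (obs o_3=3)
t=4: δ = [2.074e-05, 1.555e-05, 1.750e-05, 1.750e-05]  ψ = [0, 2, 3, 2]  (obs o_4=3)
t=5: δ = [2.488e-06, 2.100e-06, 1.050e-06, 2.333e-06]  ψ = [0, 2, 3, 1]  (obs o_5=1)
backtrack: best end state = 0; path = [2, 1, 3, 0, 0, 0]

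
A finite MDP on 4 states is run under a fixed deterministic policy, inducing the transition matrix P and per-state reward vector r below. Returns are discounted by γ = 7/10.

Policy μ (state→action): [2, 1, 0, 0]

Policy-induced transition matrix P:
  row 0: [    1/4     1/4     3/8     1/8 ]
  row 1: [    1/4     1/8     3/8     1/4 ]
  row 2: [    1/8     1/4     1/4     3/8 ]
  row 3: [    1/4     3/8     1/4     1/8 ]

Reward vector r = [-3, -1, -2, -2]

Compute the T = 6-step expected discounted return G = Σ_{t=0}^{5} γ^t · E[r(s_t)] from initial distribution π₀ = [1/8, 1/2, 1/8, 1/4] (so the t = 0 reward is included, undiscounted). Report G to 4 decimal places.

t=0: π = [0.1250, 0.5000, 0.1250, 0.2500], E[r] = -1.6250, γ^t·E[r] = -1.625000, running G = -1.625000
t=1: π = [0.2344, 0.2188, 0.3281, 0.2188], E[r] = -2.0156, γ^t·E[r] = -1.410938, running G = -3.035938
t=2: π = [0.2090, 0.2500, 0.3066, 0.2344], E[r] = -1.9590, γ^t·E[r] = -0.959902, running G = -3.995840
t=3: π = [0.2117, 0.2480, 0.3074, 0.2329], E[r] = -1.9636, γ^t·E[r] = -0.673523, running G = -4.669363
t=4: π = [0.2116, 0.2481, 0.3075, 0.2328], E[r] = -1.9635, γ^t·E[r] = -0.471429, running G = -5.140792
t=5: π = [0.2116, 0.2481, 0.3075, 0.2329], E[r] = -1.9635, γ^t·E[r] = -0.330001, running G = -5.470793

G = -5.4708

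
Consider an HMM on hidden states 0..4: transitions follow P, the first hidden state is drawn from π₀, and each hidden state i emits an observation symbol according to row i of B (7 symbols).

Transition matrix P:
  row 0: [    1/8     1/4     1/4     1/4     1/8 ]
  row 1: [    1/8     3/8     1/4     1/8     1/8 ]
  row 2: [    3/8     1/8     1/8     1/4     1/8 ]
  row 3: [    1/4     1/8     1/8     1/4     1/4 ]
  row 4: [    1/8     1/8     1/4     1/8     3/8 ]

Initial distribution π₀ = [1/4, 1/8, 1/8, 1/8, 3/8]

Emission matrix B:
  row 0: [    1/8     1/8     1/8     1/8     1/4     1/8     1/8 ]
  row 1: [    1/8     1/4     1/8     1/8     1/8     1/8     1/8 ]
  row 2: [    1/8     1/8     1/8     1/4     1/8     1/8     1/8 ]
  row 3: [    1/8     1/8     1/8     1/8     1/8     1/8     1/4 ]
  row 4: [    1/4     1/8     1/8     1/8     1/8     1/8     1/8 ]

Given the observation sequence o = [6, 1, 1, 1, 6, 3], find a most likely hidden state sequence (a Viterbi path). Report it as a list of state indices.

path = [0, 1, 1, 1, 1, 2]

t=0: δ = [3.125e-02, 1.562e-02, 1.562e-02, 3.125e-02, 4.688e-02]  (obs o_0=6)
t=1: δ = [9.766e-04, 1.953e-03, 1.465e-03, 9.766e-04, 2.197e-03]  ψ = [3, 0, 4, 0, 4]  (obs o_1=1)
t=2: δ = [6.866e-05, 1.831e-04, 6.866e-05, 4.578e-05, 1.030e-04]  ψ = [2, 1, 4, 2, 4]  (obs o_2=1)
t=3: δ = [3.219e-06, 1.717e-05, 5.722e-06, 2.861e-06, 4.828e-06]  ψ = [2, 1, 1, 1, 4]  (obs o_3=1)
t=4: δ = [2.682e-07, 8.047e-07, 5.364e-07, 5.364e-07, 2.682e-07]  ψ = [1, 1, 1, 1, 1]  (obs o_4=6)
t=5: δ = [2.515e-08, 3.772e-08, 5.029e-08, 1.676e-08, 1.676e-08]  ψ = [2, 1, 1, 2, 3]  (obs o_5=3)
backtrack: best end state = 2; path = [0, 1, 1, 1, 1, 2]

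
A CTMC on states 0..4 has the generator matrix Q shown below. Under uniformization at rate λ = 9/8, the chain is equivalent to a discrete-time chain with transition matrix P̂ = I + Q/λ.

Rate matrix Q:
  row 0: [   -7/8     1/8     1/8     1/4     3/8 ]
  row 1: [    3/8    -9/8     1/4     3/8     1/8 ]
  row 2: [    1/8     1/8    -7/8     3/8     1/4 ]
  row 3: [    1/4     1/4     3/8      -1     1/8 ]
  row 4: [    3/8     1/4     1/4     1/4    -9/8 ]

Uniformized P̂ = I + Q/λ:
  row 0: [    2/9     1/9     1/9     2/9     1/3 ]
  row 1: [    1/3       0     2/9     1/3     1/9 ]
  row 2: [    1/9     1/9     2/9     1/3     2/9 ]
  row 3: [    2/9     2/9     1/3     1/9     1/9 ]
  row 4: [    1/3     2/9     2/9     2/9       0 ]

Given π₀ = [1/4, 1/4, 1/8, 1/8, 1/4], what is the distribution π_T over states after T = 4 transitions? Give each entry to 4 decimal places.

π = [0.2317, 0.1404, 0.2226, 0.2362, 0.1690]

t=0: π = [0.2500, 0.2500, 0.1250, 0.1250, 0.2500]
t=1: π = [0.2639, 0.1250, 0.2083, 0.2500, 0.1528]
t=2: π = [0.2299, 0.1420, 0.2207, 0.2315, 0.1759]
t=3: π = [0.2330, 0.1406, 0.2224, 0.2368, 0.1672]
t=4: π = [0.2317, 0.1404, 0.2226, 0.2362, 0.1690]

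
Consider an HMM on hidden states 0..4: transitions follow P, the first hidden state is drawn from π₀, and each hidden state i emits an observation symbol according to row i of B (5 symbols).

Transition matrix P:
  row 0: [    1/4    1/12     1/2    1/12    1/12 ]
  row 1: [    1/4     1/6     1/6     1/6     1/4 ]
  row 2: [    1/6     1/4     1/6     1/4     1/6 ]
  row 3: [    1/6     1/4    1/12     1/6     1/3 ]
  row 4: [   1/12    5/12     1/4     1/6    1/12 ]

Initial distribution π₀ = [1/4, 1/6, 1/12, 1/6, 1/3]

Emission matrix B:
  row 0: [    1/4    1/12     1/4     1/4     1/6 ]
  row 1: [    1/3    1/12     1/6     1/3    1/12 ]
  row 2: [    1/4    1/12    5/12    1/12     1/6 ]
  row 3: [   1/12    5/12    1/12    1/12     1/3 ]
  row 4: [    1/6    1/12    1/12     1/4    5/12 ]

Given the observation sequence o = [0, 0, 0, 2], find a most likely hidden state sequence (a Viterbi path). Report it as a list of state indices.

t=0: δ = [6.250e-02, 5.556e-02, 2.083e-02, 1.389e-02, 5.556e-02]  (obs o_0=0)
t=1: δ = [3.906e-03, 7.716e-03, 7.812e-03, 7.716e-04, 2.315e-03]  ψ = [0, 4, 0, 1, 1]  (obs o_1=0)
t=2: δ = [4.823e-04, 6.510e-04, 4.883e-04, 1.628e-04, 3.215e-04]  ψ = [1, 2, 0, 2, 1]  (obs o_2=0)
t=3: δ = [4.069e-05, 2.233e-05, 1.005e-04, 1.017e-05, 1.356e-05]  ψ = [1, 4, 0, 2, 1]  (obs o_3=2)
backtrack: best end state = 2; path = [4, 1, 0, 2]

path = [4, 1, 0, 2]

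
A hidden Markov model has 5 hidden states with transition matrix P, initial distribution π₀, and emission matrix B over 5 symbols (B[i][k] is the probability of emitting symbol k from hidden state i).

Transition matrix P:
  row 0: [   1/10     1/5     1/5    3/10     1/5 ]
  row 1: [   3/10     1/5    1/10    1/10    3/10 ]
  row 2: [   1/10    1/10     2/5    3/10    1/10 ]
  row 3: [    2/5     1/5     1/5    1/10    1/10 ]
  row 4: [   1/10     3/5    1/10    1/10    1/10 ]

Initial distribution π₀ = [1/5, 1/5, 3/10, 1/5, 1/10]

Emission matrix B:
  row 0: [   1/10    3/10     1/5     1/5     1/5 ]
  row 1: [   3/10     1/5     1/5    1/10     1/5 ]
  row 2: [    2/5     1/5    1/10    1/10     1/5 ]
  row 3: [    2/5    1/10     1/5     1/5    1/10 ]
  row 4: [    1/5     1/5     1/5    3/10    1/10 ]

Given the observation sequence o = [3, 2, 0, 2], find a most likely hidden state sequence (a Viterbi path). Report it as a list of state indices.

path = [3, 0, 3, 0]

t=0: δ = [4.000e-02, 2.000e-02, 3.000e-02, 4.000e-02, 3.000e-02]  (obs o_0=3)
t=1: δ = [3.200e-03, 3.600e-03, 1.200e-03, 2.400e-03, 1.600e-03]  ψ = [3, 4, 2, 0, 0]  (obs o_1=2)
t=2: δ = [1.080e-04, 2.880e-04, 2.560e-04, 3.840e-04, 2.160e-04]  ψ = [1, 4, 0, 0, 1]  (obs o_2=0)
t=3: δ = [3.072e-05, 2.592e-05, 1.024e-05, 1.536e-05, 1.728e-05]  ψ = [3, 4, 2, 2, 1]  (obs o_3=2)
backtrack: best end state = 0; path = [3, 0, 3, 0]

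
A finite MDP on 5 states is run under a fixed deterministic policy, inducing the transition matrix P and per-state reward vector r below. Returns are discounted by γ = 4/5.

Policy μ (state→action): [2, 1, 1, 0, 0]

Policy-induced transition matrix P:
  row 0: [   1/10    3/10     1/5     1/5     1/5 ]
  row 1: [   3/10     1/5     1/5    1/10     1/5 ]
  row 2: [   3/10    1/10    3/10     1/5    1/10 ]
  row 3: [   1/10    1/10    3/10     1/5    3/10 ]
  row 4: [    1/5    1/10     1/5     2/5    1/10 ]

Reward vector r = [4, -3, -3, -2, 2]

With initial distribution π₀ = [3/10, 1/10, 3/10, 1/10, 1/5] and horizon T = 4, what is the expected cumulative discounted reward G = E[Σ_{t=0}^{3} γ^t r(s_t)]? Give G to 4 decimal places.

t=0: π = [0.3000, 0.1000, 0.3000, 0.1000, 0.2000], E[r] = 0.2000, γ^t·E[r] = 0.200000, running G = 0.200000
t=1: π = [0.2000, 0.1700, 0.2400, 0.2300, 0.1600], E[r] = -0.5700, γ^t·E[r] = -0.456000, running G = -0.256000
t=2: π = [0.1980, 0.1570, 0.2470, 0.2150, 0.1830], E[r] = -0.4840, γ^t·E[r] = -0.309760, running G = -0.565760
t=3: π = [0.1991, 0.1553, 0.2462, 0.2209, 0.1785], E[r] = -0.4929, γ^t·E[r] = -0.252365, running G = -0.818125

G = -0.8181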